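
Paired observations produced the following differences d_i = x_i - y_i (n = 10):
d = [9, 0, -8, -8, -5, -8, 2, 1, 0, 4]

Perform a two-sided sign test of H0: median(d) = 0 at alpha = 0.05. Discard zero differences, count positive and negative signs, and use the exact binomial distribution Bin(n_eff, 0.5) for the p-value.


Step 1: Discard zero differences. Original n = 10; n_eff = number of nonzero differences = 8.
Nonzero differences (with sign): +9, -8, -8, -5, -8, +2, +1, +4
Step 2: Count signs: positive = 4, negative = 4.
Step 3: Under H0: P(positive) = 0.5, so the number of positives S ~ Bin(8, 0.5).
Step 4: Two-sided exact p-value = sum of Bin(8,0.5) probabilities at or below the observed probability = 1.000000.
Step 5: alpha = 0.05. fail to reject H0.

n_eff = 8, pos = 4, neg = 4, p = 1.000000, fail to reject H0.


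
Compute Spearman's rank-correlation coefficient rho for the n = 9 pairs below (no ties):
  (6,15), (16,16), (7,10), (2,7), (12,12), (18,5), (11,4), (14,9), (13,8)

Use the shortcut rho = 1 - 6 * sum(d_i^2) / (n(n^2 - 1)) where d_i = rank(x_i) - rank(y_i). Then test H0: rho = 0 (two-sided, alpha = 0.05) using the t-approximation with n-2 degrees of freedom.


Step 1: Rank x and y separately (midranks; no ties here).
rank(x): 6->2, 16->8, 7->3, 2->1, 12->5, 18->9, 11->4, 14->7, 13->6
rank(y): 15->8, 16->9, 10->6, 7->3, 12->7, 5->2, 4->1, 9->5, 8->4
Step 2: d_i = R_x(i) - R_y(i); compute d_i^2.
  (2-8)^2=36, (8-9)^2=1, (3-6)^2=9, (1-3)^2=4, (5-7)^2=4, (9-2)^2=49, (4-1)^2=9, (7-5)^2=4, (6-4)^2=4
sum(d^2) = 120.
Step 3: rho = 1 - 6*120 / (9*(9^2 - 1)) = 1 - 720/720 = 0.000000.
Step 4: Under H0, t = rho * sqrt((n-2)/(1-rho^2)) = 0.0000 ~ t(7).
Step 5: Two-sided p-value from the t-distribution with 7 df = 1.000000.
Step 6: alpha = 0.05. fail to reject H0.

rho = 0.0000, p = 1.000000, fail to reject H0 at alpha = 0.05.


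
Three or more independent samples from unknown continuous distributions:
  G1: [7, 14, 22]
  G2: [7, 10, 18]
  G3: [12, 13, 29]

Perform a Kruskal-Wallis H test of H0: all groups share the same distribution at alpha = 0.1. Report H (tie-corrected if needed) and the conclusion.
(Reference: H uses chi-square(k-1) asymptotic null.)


Step 1: Combine all N = 9 observations and assign midranks.
sorted (value, group, rank): (7,G1,1.5), (7,G2,1.5), (10,G2,3), (12,G3,4), (13,G3,5), (14,G1,6), (18,G2,7), (22,G1,8), (29,G3,9)
Step 2: Sum ranks within each group.
R_1 = 15.5 (n_1 = 3)
R_2 = 11.5 (n_2 = 3)
R_3 = 18 (n_3 = 3)
Step 3: H = 12/(N(N+1)) * sum(R_i^2/n_i) - 3(N+1)
     = 12/(9*10) * (15.5^2/3 + 11.5^2/3 + 18^2/3) - 3*10
     = 0.133333 * 232.167 - 30
     = 0.955556.
Step 4: Ties present; correction factor C = 1 - 6/(9^3 - 9) = 0.991667. Corrected H = 0.955556 / 0.991667 = 0.963585.
Step 5: Under H0, H ~ chi^2(2); p-value = 0.617675.
Step 6: alpha = 0.1. fail to reject H0.

H = 0.9636, df = 2, p = 0.617675, fail to reject H0.


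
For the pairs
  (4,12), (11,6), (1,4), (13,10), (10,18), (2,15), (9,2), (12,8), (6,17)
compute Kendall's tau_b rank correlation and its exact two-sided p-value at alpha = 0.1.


Step 1: Enumerate the 36 unordered pairs (i,j) with i<j and classify each by sign(x_j-x_i) * sign(y_j-y_i).
  (1,2):dx=+7,dy=-6->D; (1,3):dx=-3,dy=-8->C; (1,4):dx=+9,dy=-2->D; (1,5):dx=+6,dy=+6->C
  (1,6):dx=-2,dy=+3->D; (1,7):dx=+5,dy=-10->D; (1,8):dx=+8,dy=-4->D; (1,9):dx=+2,dy=+5->C
  (2,3):dx=-10,dy=-2->C; (2,4):dx=+2,dy=+4->C; (2,5):dx=-1,dy=+12->D; (2,6):dx=-9,dy=+9->D
  (2,7):dx=-2,dy=-4->C; (2,8):dx=+1,dy=+2->C; (2,9):dx=-5,dy=+11->D; (3,4):dx=+12,dy=+6->C
  (3,5):dx=+9,dy=+14->C; (3,6):dx=+1,dy=+11->C; (3,7):dx=+8,dy=-2->D; (3,8):dx=+11,dy=+4->C
  (3,9):dx=+5,dy=+13->C; (4,5):dx=-3,dy=+8->D; (4,6):dx=-11,dy=+5->D; (4,7):dx=-4,dy=-8->C
  (4,8):dx=-1,dy=-2->C; (4,9):dx=-7,dy=+7->D; (5,6):dx=-8,dy=-3->C; (5,7):dx=-1,dy=-16->C
  (5,8):dx=+2,dy=-10->D; (5,9):dx=-4,dy=-1->C; (6,7):dx=+7,dy=-13->D; (6,8):dx=+10,dy=-7->D
  (6,9):dx=+4,dy=+2->C; (7,8):dx=+3,dy=+6->C; (7,9):dx=-3,dy=+15->D; (8,9):dx=-6,dy=+9->D
Step 2: C = 19, D = 17, total pairs = 36.
Step 3: tau = (C - D)/(n(n-1)/2) = (19 - 17)/36 = 0.055556.
Step 4: Exact two-sided p-value (enumerate n! = 362880 permutations of y under H0): p = 0.919455.
Step 5: alpha = 0.1. fail to reject H0.

tau_b = 0.0556 (C=19, D=17), p = 0.919455, fail to reject H0.


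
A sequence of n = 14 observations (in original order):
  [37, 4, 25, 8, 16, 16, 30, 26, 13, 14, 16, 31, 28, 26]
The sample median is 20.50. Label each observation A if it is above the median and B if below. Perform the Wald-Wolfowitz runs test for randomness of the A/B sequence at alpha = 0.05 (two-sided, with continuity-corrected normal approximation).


Step 1: Compute median = 20.50; label A = above, B = below.
Labels in order: ABABBBAABBBAAA  (n_A = 7, n_B = 7)
Step 2: Count runs R = 7.
Step 3: Under H0 (random ordering), E[R] = 2*n_A*n_B/(n_A+n_B) + 1 = 2*7*7/14 + 1 = 8.0000.
        Var[R] = 2*n_A*n_B*(2*n_A*n_B - n_A - n_B) / ((n_A+n_B)^2 * (n_A+n_B-1)) = 8232/2548 = 3.2308.
        SD[R] = 1.7974.
Step 4: Continuity-corrected z = (R + 0.5 - E[R]) / SD[R] = (7 + 0.5 - 8.0000) / 1.7974 = -0.2782.
Step 5: Two-sided p-value via normal approximation = 2*(1 - Phi(|z|)) = 0.780879.
Step 6: alpha = 0.05. fail to reject H0.

R = 7, z = -0.2782, p = 0.780879, fail to reject H0.


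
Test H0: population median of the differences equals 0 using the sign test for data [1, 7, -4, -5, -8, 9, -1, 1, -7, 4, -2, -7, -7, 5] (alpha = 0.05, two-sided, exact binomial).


Step 1: Discard zero differences. Original n = 14; n_eff = number of nonzero differences = 14.
Nonzero differences (with sign): +1, +7, -4, -5, -8, +9, -1, +1, -7, +4, -2, -7, -7, +5
Step 2: Count signs: positive = 6, negative = 8.
Step 3: Under H0: P(positive) = 0.5, so the number of positives S ~ Bin(14, 0.5).
Step 4: Two-sided exact p-value = sum of Bin(14,0.5) probabilities at or below the observed probability = 0.790527.
Step 5: alpha = 0.05. fail to reject H0.

n_eff = 14, pos = 6, neg = 8, p = 0.790527, fail to reject H0.


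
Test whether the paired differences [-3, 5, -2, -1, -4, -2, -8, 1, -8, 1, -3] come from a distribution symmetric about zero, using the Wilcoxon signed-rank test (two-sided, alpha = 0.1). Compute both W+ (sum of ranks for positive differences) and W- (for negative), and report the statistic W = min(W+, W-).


Step 1: Drop any zero differences (none here) and take |d_i|.
|d| = [3, 5, 2, 1, 4, 2, 8, 1, 8, 1, 3]
Step 2: Midrank |d_i| (ties get averaged ranks).
ranks: |3|->6.5, |5|->9, |2|->4.5, |1|->2, |4|->8, |2|->4.5, |8|->10.5, |1|->2, |8|->10.5, |1|->2, |3|->6.5
Step 3: Attach original signs; sum ranks with positive sign and with negative sign.
W+ = 9 + 2 + 2 = 13
W- = 6.5 + 4.5 + 2 + 8 + 4.5 + 10.5 + 10.5 + 6.5 = 53
(Check: W+ + W- = 66 should equal n(n+1)/2 = 66.)
Step 4: Test statistic W = min(W+, W-) = 13.
Step 5: Ties in |d|, so use the tie-corrected normal approximation.
        E[W] = n(n+1)/4 = 11*12/4 = 33.
        Tie groups: |d|=1 (t=3), |d|=2 (t=2), |d|=3 (t=2), |d|=8 (t=2); sum(t^3 - t) = 42.
        Var[W] = n(n+1)(2n+1)/24 - sum(t^3-t)/48 = 3036/24 - 42/48 = 125.625.
        z = (W - E[W]) / sqrt(Var[W]) = (13 - 33) / 11.2083 = -1.7844.
        Two-sided p = 2*Phi(z) = 0.074359.
Step 6: alpha = 0.1. reject H0.

W+ = 13, W- = 53, W = min = 13, p = 0.074359, reject H0.


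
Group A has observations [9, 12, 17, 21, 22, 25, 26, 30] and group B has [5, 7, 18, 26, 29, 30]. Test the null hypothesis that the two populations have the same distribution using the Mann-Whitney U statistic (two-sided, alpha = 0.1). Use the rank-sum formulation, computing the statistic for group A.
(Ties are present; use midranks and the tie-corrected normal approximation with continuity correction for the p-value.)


Step 1: Combine and sort all 14 observations; assign midranks.
sorted (value, group): (5,Y), (7,Y), (9,X), (12,X), (17,X), (18,Y), (21,X), (22,X), (25,X), (26,X), (26,Y), (29,Y), (30,X), (30,Y)
ranks: 5->1, 7->2, 9->3, 12->4, 17->5, 18->6, 21->7, 22->8, 25->9, 26->10.5, 26->10.5, 29->12, 30->13.5, 30->13.5
Step 2: Rank sum for X: R1 = 3 + 4 + 5 + 7 + 8 + 9 + 10.5 + 13.5 = 60.
Step 3: U_X = R1 - n1(n1+1)/2 = 60 - 8*9/2 = 60 - 36 = 24.
       U_Y = n1*n2 - U_X = 48 - 24 = 24.
Step 4: Ties are present, so use the tie-corrected normal approximation (with continuity correction) for the p-value.
Step 5: p-value = 1.000000; compare to alpha = 0.1. fail to reject H0.

U_X = 24, p = 1.000000, fail to reject H0 at alpha = 0.1.


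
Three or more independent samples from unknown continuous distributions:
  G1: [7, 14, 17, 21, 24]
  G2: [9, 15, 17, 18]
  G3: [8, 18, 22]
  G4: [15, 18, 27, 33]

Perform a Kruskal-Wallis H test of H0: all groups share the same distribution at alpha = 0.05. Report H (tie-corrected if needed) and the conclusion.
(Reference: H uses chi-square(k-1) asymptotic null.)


Step 1: Combine all N = 16 observations and assign midranks.
sorted (value, group, rank): (7,G1,1), (8,G3,2), (9,G2,3), (14,G1,4), (15,G2,5.5), (15,G4,5.5), (17,G1,7.5), (17,G2,7.5), (18,G2,10), (18,G3,10), (18,G4,10), (21,G1,12), (22,G3,13), (24,G1,14), (27,G4,15), (33,G4,16)
Step 2: Sum ranks within each group.
R_1 = 38.5 (n_1 = 5)
R_2 = 26 (n_2 = 4)
R_3 = 25 (n_3 = 3)
R_4 = 46.5 (n_4 = 4)
Step 3: H = 12/(N(N+1)) * sum(R_i^2/n_i) - 3(N+1)
     = 12/(16*17) * (38.5^2/5 + 26^2/4 + 25^2/3 + 46.5^2/4) - 3*17
     = 0.044118 * 1214.35 - 51
     = 2.574081.
Step 4: Ties present; correction factor C = 1 - 36/(16^3 - 16) = 0.991176. Corrected H = 2.574081 / 0.991176 = 2.596996.
Step 5: Under H0, H ~ chi^2(3); p-value = 0.458017.
Step 6: alpha = 0.05. fail to reject H0.

H = 2.5970, df = 3, p = 0.458017, fail to reject H0.


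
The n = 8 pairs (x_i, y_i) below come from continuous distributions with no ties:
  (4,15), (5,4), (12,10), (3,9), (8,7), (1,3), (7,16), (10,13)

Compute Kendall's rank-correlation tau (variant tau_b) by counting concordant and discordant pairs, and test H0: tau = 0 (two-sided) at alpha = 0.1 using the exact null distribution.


Step 1: Enumerate the 28 unordered pairs (i,j) with i<j and classify each by sign(x_j-x_i) * sign(y_j-y_i).
  (1,2):dx=+1,dy=-11->D; (1,3):dx=+8,dy=-5->D; (1,4):dx=-1,dy=-6->C; (1,5):dx=+4,dy=-8->D
  (1,6):dx=-3,dy=-12->C; (1,7):dx=+3,dy=+1->C; (1,8):dx=+6,dy=-2->D; (2,3):dx=+7,dy=+6->C
  (2,4):dx=-2,dy=+5->D; (2,5):dx=+3,dy=+3->C; (2,6):dx=-4,dy=-1->C; (2,7):dx=+2,dy=+12->C
  (2,8):dx=+5,dy=+9->C; (3,4):dx=-9,dy=-1->C; (3,5):dx=-4,dy=-3->C; (3,6):dx=-11,dy=-7->C
  (3,7):dx=-5,dy=+6->D; (3,8):dx=-2,dy=+3->D; (4,5):dx=+5,dy=-2->D; (4,6):dx=-2,dy=-6->C
  (4,7):dx=+4,dy=+7->C; (4,8):dx=+7,dy=+4->C; (5,6):dx=-7,dy=-4->C; (5,7):dx=-1,dy=+9->D
  (5,8):dx=+2,dy=+6->C; (6,7):dx=+6,dy=+13->C; (6,8):dx=+9,dy=+10->C; (7,8):dx=+3,dy=-3->D
Step 2: C = 18, D = 10, total pairs = 28.
Step 3: tau = (C - D)/(n(n-1)/2) = (18 - 10)/28 = 0.285714.
Step 4: Exact two-sided p-value (enumerate n! = 40320 permutations of y under H0): p = 0.398760.
Step 5: alpha = 0.1. fail to reject H0.

tau_b = 0.2857 (C=18, D=10), p = 0.398760, fail to reject H0.


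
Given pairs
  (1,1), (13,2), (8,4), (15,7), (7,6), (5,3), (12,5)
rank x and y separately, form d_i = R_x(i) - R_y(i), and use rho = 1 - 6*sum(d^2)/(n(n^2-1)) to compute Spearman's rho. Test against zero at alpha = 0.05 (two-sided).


Step 1: Rank x and y separately (midranks; no ties here).
rank(x): 1->1, 13->6, 8->4, 15->7, 7->3, 5->2, 12->5
rank(y): 1->1, 2->2, 4->4, 7->7, 6->6, 3->3, 5->5
Step 2: d_i = R_x(i) - R_y(i); compute d_i^2.
  (1-1)^2=0, (6-2)^2=16, (4-4)^2=0, (7-7)^2=0, (3-6)^2=9, (2-3)^2=1, (5-5)^2=0
sum(d^2) = 26.
Step 3: rho = 1 - 6*26 / (7*(7^2 - 1)) = 1 - 156/336 = 0.535714.
Step 4: Under H0, t = rho * sqrt((n-2)/(1-rho^2)) = 1.4186 ~ t(5).
Step 5: Two-sided p-value from the t-distribution with 5 df = 0.215217.
Step 6: alpha = 0.05. fail to reject H0.

rho = 0.5357, p = 0.215217, fail to reject H0 at alpha = 0.05.


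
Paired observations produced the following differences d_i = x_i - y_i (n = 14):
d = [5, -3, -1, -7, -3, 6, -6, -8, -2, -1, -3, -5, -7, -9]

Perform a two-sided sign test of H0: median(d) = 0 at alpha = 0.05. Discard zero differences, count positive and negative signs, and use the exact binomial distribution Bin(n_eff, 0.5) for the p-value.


Step 1: Discard zero differences. Original n = 14; n_eff = number of nonzero differences = 14.
Nonzero differences (with sign): +5, -3, -1, -7, -3, +6, -6, -8, -2, -1, -3, -5, -7, -9
Step 2: Count signs: positive = 2, negative = 12.
Step 3: Under H0: P(positive) = 0.5, so the number of positives S ~ Bin(14, 0.5).
Step 4: Two-sided exact p-value = sum of Bin(14,0.5) probabilities at or below the observed probability = 0.012939.
Step 5: alpha = 0.05. reject H0.

n_eff = 14, pos = 2, neg = 12, p = 0.012939, reject H0.


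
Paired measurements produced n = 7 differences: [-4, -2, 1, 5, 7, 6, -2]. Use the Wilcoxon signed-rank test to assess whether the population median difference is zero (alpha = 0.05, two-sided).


Step 1: Drop any zero differences (none here) and take |d_i|.
|d| = [4, 2, 1, 5, 7, 6, 2]
Step 2: Midrank |d_i| (ties get averaged ranks).
ranks: |4|->4, |2|->2.5, |1|->1, |5|->5, |7|->7, |6|->6, |2|->2.5
Step 3: Attach original signs; sum ranks with positive sign and with negative sign.
W+ = 1 + 5 + 7 + 6 = 19
W- = 4 + 2.5 + 2.5 = 9
(Check: W+ + W- = 28 should equal n(n+1)/2 = 28.)
Step 4: Test statistic W = min(W+, W-) = 9.
Step 5: Ties in |d|, so use the tie-corrected normal approximation.
        E[W] = n(n+1)/4 = 7*8/4 = 14.
        Tie groups: |d|=2 (t=2); sum(t^3 - t) = 6.
        Var[W] = n(n+1)(2n+1)/24 - sum(t^3-t)/48 = 840/24 - 6/48 = 34.875.
        z = (W - E[W]) / sqrt(Var[W]) = (9 - 14) / 5.9055 = -0.8467.
        Two-sided p = 2*Phi(z) = 0.397180.
Step 6: alpha = 0.05. fail to reject H0.

W+ = 19, W- = 9, W = min = 9, p = 0.397180, fail to reject H0.


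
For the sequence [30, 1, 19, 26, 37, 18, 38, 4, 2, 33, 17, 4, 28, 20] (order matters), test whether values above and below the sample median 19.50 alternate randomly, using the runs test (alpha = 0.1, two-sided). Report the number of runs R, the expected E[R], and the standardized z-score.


Step 1: Compute median = 19.50; label A = above, B = below.
Labels in order: ABBAABABBABBAA  (n_A = 7, n_B = 7)
Step 2: Count runs R = 9.
Step 3: Under H0 (random ordering), E[R] = 2*n_A*n_B/(n_A+n_B) + 1 = 2*7*7/14 + 1 = 8.0000.
        Var[R] = 2*n_A*n_B*(2*n_A*n_B - n_A - n_B) / ((n_A+n_B)^2 * (n_A+n_B-1)) = 8232/2548 = 3.2308.
        SD[R] = 1.7974.
Step 4: Continuity-corrected z = (R - 0.5 - E[R]) / SD[R] = (9 - 0.5 - 8.0000) / 1.7974 = 0.2782.
Step 5: Two-sided p-value via normal approximation = 2*(1 - Phi(|z|)) = 0.780879.
Step 6: alpha = 0.1. fail to reject H0.

R = 9, z = 0.2782, p = 0.780879, fail to reject H0.


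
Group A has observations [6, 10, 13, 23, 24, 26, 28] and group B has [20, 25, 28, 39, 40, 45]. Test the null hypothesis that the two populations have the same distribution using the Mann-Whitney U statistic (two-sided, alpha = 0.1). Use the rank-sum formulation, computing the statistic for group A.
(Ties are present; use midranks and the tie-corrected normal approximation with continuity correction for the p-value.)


Step 1: Combine and sort all 13 observations; assign midranks.
sorted (value, group): (6,X), (10,X), (13,X), (20,Y), (23,X), (24,X), (25,Y), (26,X), (28,X), (28,Y), (39,Y), (40,Y), (45,Y)
ranks: 6->1, 10->2, 13->3, 20->4, 23->5, 24->6, 25->7, 26->8, 28->9.5, 28->9.5, 39->11, 40->12, 45->13
Step 2: Rank sum for X: R1 = 1 + 2 + 3 + 5 + 6 + 8 + 9.5 = 34.5.
Step 3: U_X = R1 - n1(n1+1)/2 = 34.5 - 7*8/2 = 34.5 - 28 = 6.5.
       U_Y = n1*n2 - U_X = 42 - 6.5 = 35.5.
Step 4: Ties are present, so use the tie-corrected normal approximation (with continuity correction) for the p-value.
Step 5: p-value = 0.045204; compare to alpha = 0.1. reject H0.

U_X = 6.5, p = 0.045204, reject H0 at alpha = 0.1.


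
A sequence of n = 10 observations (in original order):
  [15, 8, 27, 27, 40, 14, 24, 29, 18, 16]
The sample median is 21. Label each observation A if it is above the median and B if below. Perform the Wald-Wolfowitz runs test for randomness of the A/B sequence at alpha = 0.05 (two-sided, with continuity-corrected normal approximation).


Step 1: Compute median = 21; label A = above, B = below.
Labels in order: BBAAABAABB  (n_A = 5, n_B = 5)
Step 2: Count runs R = 5.
Step 3: Under H0 (random ordering), E[R] = 2*n_A*n_B/(n_A+n_B) + 1 = 2*5*5/10 + 1 = 6.0000.
        Var[R] = 2*n_A*n_B*(2*n_A*n_B - n_A - n_B) / ((n_A+n_B)^2 * (n_A+n_B-1)) = 2000/900 = 2.2222.
        SD[R] = 1.4907.
Step 4: Continuity-corrected z = (R + 0.5 - E[R]) / SD[R] = (5 + 0.5 - 6.0000) / 1.4907 = -0.3354.
Step 5: Two-sided p-value via normal approximation = 2*(1 - Phi(|z|)) = 0.737316.
Step 6: alpha = 0.05. fail to reject H0.

R = 5, z = -0.3354, p = 0.737316, fail to reject H0.


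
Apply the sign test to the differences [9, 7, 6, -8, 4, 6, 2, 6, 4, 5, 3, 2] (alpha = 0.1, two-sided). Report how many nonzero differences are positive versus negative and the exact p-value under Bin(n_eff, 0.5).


Step 1: Discard zero differences. Original n = 12; n_eff = number of nonzero differences = 12.
Nonzero differences (with sign): +9, +7, +6, -8, +4, +6, +2, +6, +4, +5, +3, +2
Step 2: Count signs: positive = 11, negative = 1.
Step 3: Under H0: P(positive) = 0.5, so the number of positives S ~ Bin(12, 0.5).
Step 4: Two-sided exact p-value = sum of Bin(12,0.5) probabilities at or below the observed probability = 0.006348.
Step 5: alpha = 0.1. reject H0.

n_eff = 12, pos = 11, neg = 1, p = 0.006348, reject H0.


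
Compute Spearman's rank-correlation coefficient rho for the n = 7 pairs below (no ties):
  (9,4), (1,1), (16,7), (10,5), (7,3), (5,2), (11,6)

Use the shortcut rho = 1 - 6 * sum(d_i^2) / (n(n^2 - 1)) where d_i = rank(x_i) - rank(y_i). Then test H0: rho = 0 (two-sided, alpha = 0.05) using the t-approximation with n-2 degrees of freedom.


Step 1: Rank x and y separately (midranks; no ties here).
rank(x): 9->4, 1->1, 16->7, 10->5, 7->3, 5->2, 11->6
rank(y): 4->4, 1->1, 7->7, 5->5, 3->3, 2->2, 6->6
Step 2: d_i = R_x(i) - R_y(i); compute d_i^2.
  (4-4)^2=0, (1-1)^2=0, (7-7)^2=0, (5-5)^2=0, (3-3)^2=0, (2-2)^2=0, (6-6)^2=0
sum(d^2) = 0.
Step 3: rho = 1 - 6*0 / (7*(7^2 - 1)) = 1 - 0/336 = 1.000000.
Step 5: Two-sided p-value from the t-distribution with 5 df = 0.000000.
Step 6: alpha = 0.05. reject H0.

rho = 1.0000, p = 0.000000, reject H0 at alpha = 0.05.


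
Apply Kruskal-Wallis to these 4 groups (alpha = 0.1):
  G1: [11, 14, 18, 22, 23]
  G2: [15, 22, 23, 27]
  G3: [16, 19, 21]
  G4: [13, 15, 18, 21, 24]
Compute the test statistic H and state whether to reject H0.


Step 1: Combine all N = 17 observations and assign midranks.
sorted (value, group, rank): (11,G1,1), (13,G4,2), (14,G1,3), (15,G2,4.5), (15,G4,4.5), (16,G3,6), (18,G1,7.5), (18,G4,7.5), (19,G3,9), (21,G3,10.5), (21,G4,10.5), (22,G1,12.5), (22,G2,12.5), (23,G1,14.5), (23,G2,14.5), (24,G4,16), (27,G2,17)
Step 2: Sum ranks within each group.
R_1 = 38.5 (n_1 = 5)
R_2 = 48.5 (n_2 = 4)
R_3 = 25.5 (n_3 = 3)
R_4 = 40.5 (n_4 = 5)
Step 3: H = 12/(N(N+1)) * sum(R_i^2/n_i) - 3(N+1)
     = 12/(17*18) * (38.5^2/5 + 48.5^2/4 + 25.5^2/3 + 40.5^2/5) - 3*18
     = 0.039216 * 1429.31 - 54
     = 2.051471.
Step 4: Ties present; correction factor C = 1 - 30/(17^3 - 17) = 0.993873. Corrected H = 2.051471 / 0.993873 = 2.064118.
Step 5: Under H0, H ~ chi^2(3); p-value = 0.559206.
Step 6: alpha = 0.1. fail to reject H0.

H = 2.0641, df = 3, p = 0.559206, fail to reject H0.


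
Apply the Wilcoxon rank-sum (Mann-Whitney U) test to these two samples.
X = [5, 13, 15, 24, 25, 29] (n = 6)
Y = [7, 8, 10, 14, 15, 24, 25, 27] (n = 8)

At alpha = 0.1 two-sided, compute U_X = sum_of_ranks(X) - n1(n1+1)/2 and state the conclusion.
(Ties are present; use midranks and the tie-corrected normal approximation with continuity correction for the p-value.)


Step 1: Combine and sort all 14 observations; assign midranks.
sorted (value, group): (5,X), (7,Y), (8,Y), (10,Y), (13,X), (14,Y), (15,X), (15,Y), (24,X), (24,Y), (25,X), (25,Y), (27,Y), (29,X)
ranks: 5->1, 7->2, 8->3, 10->4, 13->5, 14->6, 15->7.5, 15->7.5, 24->9.5, 24->9.5, 25->11.5, 25->11.5, 27->13, 29->14
Step 2: Rank sum for X: R1 = 1 + 5 + 7.5 + 9.5 + 11.5 + 14 = 48.5.
Step 3: U_X = R1 - n1(n1+1)/2 = 48.5 - 6*7/2 = 48.5 - 21 = 27.5.
       U_Y = n1*n2 - U_X = 48 - 27.5 = 20.5.
Step 4: Ties are present, so use the tie-corrected normal approximation (with continuity correction) for the p-value.
Step 5: p-value = 0.697586; compare to alpha = 0.1. fail to reject H0.

U_X = 27.5, p = 0.697586, fail to reject H0 at alpha = 0.1.


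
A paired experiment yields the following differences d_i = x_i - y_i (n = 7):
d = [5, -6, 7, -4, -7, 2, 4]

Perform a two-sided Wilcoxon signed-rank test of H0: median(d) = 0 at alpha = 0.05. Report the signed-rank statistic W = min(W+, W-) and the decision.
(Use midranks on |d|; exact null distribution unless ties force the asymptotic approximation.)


Step 1: Drop any zero differences (none here) and take |d_i|.
|d| = [5, 6, 7, 4, 7, 2, 4]
Step 2: Midrank |d_i| (ties get averaged ranks).
ranks: |5|->4, |6|->5, |7|->6.5, |4|->2.5, |7|->6.5, |2|->1, |4|->2.5
Step 3: Attach original signs; sum ranks with positive sign and with negative sign.
W+ = 4 + 6.5 + 1 + 2.5 = 14
W- = 5 + 2.5 + 6.5 = 14
(Check: W+ + W- = 28 should equal n(n+1)/2 = 28.)
Step 4: Test statistic W = min(W+, W-) = 14.
Step 5: Ties in |d|, so use the tie-corrected normal approximation.
        E[W] = n(n+1)/4 = 7*8/4 = 14.
        Tie groups: |d|=4 (t=2), |d|=7 (t=2); sum(t^3 - t) = 12.
        Var[W] = n(n+1)(2n+1)/24 - sum(t^3-t)/48 = 840/24 - 12/48 = 34.75.
        z = (W - E[W]) / sqrt(Var[W]) = (14 - 14) / 5.8949 = 0.0000.
        Two-sided p = 2*Phi(z) = 1.000000.
Step 6: alpha = 0.05. fail to reject H0.

W+ = 14, W- = 14, W = min = 14, p = 1.000000, fail to reject H0.


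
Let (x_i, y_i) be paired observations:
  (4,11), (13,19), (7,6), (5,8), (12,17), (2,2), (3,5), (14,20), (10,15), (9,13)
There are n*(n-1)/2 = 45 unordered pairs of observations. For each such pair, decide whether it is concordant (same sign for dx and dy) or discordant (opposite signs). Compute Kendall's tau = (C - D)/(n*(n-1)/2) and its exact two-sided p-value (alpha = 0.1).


Step 1: Enumerate the 45 unordered pairs (i,j) with i<j and classify each by sign(x_j-x_i) * sign(y_j-y_i).
  (1,2):dx=+9,dy=+8->C; (1,3):dx=+3,dy=-5->D; (1,4):dx=+1,dy=-3->D; (1,5):dx=+8,dy=+6->C
  (1,6):dx=-2,dy=-9->C; (1,7):dx=-1,dy=-6->C; (1,8):dx=+10,dy=+9->C; (1,9):dx=+6,dy=+4->C
  (1,10):dx=+5,dy=+2->C; (2,3):dx=-6,dy=-13->C; (2,4):dx=-8,dy=-11->C; (2,5):dx=-1,dy=-2->C
  (2,6):dx=-11,dy=-17->C; (2,7):dx=-10,dy=-14->C; (2,8):dx=+1,dy=+1->C; (2,9):dx=-3,dy=-4->C
  (2,10):dx=-4,dy=-6->C; (3,4):dx=-2,dy=+2->D; (3,5):dx=+5,dy=+11->C; (3,6):dx=-5,dy=-4->C
  (3,7):dx=-4,dy=-1->C; (3,8):dx=+7,dy=+14->C; (3,9):dx=+3,dy=+9->C; (3,10):dx=+2,dy=+7->C
  (4,5):dx=+7,dy=+9->C; (4,6):dx=-3,dy=-6->C; (4,7):dx=-2,dy=-3->C; (4,8):dx=+9,dy=+12->C
  (4,9):dx=+5,dy=+7->C; (4,10):dx=+4,dy=+5->C; (5,6):dx=-10,dy=-15->C; (5,7):dx=-9,dy=-12->C
  (5,8):dx=+2,dy=+3->C; (5,9):dx=-2,dy=-2->C; (5,10):dx=-3,dy=-4->C; (6,7):dx=+1,dy=+3->C
  (6,8):dx=+12,dy=+18->C; (6,9):dx=+8,dy=+13->C; (6,10):dx=+7,dy=+11->C; (7,8):dx=+11,dy=+15->C
  (7,9):dx=+7,dy=+10->C; (7,10):dx=+6,dy=+8->C; (8,9):dx=-4,dy=-5->C; (8,10):dx=-5,dy=-7->C
  (9,10):dx=-1,dy=-2->C
Step 2: C = 42, D = 3, total pairs = 45.
Step 3: tau = (C - D)/(n(n-1)/2) = (42 - 3)/45 = 0.866667.
Step 4: Exact two-sided p-value (enumerate n! = 3628800 permutations of y under H0): p = 0.000115.
Step 5: alpha = 0.1. reject H0.

tau_b = 0.8667 (C=42, D=3), p = 0.000115, reject H0.


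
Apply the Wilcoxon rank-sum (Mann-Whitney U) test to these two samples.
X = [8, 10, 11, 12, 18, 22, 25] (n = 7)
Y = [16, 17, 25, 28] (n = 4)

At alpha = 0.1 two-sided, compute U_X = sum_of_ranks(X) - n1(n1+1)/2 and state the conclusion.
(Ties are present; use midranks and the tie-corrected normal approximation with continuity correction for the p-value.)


Step 1: Combine and sort all 11 observations; assign midranks.
sorted (value, group): (8,X), (10,X), (11,X), (12,X), (16,Y), (17,Y), (18,X), (22,X), (25,X), (25,Y), (28,Y)
ranks: 8->1, 10->2, 11->3, 12->4, 16->5, 17->6, 18->7, 22->8, 25->9.5, 25->9.5, 28->11
Step 2: Rank sum for X: R1 = 1 + 2 + 3 + 4 + 7 + 8 + 9.5 = 34.5.
Step 3: U_X = R1 - n1(n1+1)/2 = 34.5 - 7*8/2 = 34.5 - 28 = 6.5.
       U_Y = n1*n2 - U_X = 28 - 6.5 = 21.5.
Step 4: Ties are present, so use the tie-corrected normal approximation (with continuity correction) for the p-value.
Step 5: p-value = 0.184875; compare to alpha = 0.1. fail to reject H0.

U_X = 6.5, p = 0.184875, fail to reject H0 at alpha = 0.1.


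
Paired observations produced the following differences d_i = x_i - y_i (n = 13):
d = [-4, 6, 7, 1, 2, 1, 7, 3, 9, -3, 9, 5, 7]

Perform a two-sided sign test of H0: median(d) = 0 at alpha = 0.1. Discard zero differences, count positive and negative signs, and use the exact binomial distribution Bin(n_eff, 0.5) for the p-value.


Step 1: Discard zero differences. Original n = 13; n_eff = number of nonzero differences = 13.
Nonzero differences (with sign): -4, +6, +7, +1, +2, +1, +7, +3, +9, -3, +9, +5, +7
Step 2: Count signs: positive = 11, negative = 2.
Step 3: Under H0: P(positive) = 0.5, so the number of positives S ~ Bin(13, 0.5).
Step 4: Two-sided exact p-value = sum of Bin(13,0.5) probabilities at or below the observed probability = 0.022461.
Step 5: alpha = 0.1. reject H0.

n_eff = 13, pos = 11, neg = 2, p = 0.022461, reject H0.


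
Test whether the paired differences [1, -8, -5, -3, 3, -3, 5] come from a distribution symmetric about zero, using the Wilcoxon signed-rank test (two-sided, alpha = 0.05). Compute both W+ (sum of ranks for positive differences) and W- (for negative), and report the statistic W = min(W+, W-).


Step 1: Drop any zero differences (none here) and take |d_i|.
|d| = [1, 8, 5, 3, 3, 3, 5]
Step 2: Midrank |d_i| (ties get averaged ranks).
ranks: |1|->1, |8|->7, |5|->5.5, |3|->3, |3|->3, |3|->3, |5|->5.5
Step 3: Attach original signs; sum ranks with positive sign and with negative sign.
W+ = 1 + 3 + 5.5 = 9.5
W- = 7 + 5.5 + 3 + 3 = 18.5
(Check: W+ + W- = 28 should equal n(n+1)/2 = 28.)
Step 4: Test statistic W = min(W+, W-) = 9.5.
Step 5: Ties in |d|, so use the tie-corrected normal approximation.
        E[W] = n(n+1)/4 = 7*8/4 = 14.
        Tie groups: |d|=3 (t=3), |d|=5 (t=2); sum(t^3 - t) = 30.
        Var[W] = n(n+1)(2n+1)/24 - sum(t^3-t)/48 = 840/24 - 30/48 = 34.375.
        z = (W - E[W]) / sqrt(Var[W]) = (9.5 - 14) / 5.8630 = -0.7675.
        Two-sided p = 2*Phi(z) = 0.442771.
Step 6: alpha = 0.05. fail to reject H0.

W+ = 9.5, W- = 18.5, W = min = 9.5, p = 0.442771, fail to reject H0.


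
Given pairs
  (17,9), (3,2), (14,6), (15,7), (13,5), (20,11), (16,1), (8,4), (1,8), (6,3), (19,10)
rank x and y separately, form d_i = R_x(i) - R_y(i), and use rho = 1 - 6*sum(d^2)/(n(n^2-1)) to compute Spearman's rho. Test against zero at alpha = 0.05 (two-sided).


Step 1: Rank x and y separately (midranks; no ties here).
rank(x): 17->9, 3->2, 14->6, 15->7, 13->5, 20->11, 16->8, 8->4, 1->1, 6->3, 19->10
rank(y): 9->9, 2->2, 6->6, 7->7, 5->5, 11->11, 1->1, 4->4, 8->8, 3->3, 10->10
Step 2: d_i = R_x(i) - R_y(i); compute d_i^2.
  (9-9)^2=0, (2-2)^2=0, (6-6)^2=0, (7-7)^2=0, (5-5)^2=0, (11-11)^2=0, (8-1)^2=49, (4-4)^2=0, (1-8)^2=49, (3-3)^2=0, (10-10)^2=0
sum(d^2) = 98.
Step 3: rho = 1 - 6*98 / (11*(11^2 - 1)) = 1 - 588/1320 = 0.554545.
Step 4: Under H0, t = rho * sqrt((n-2)/(1-rho^2)) = 1.9992 ~ t(9).
Step 5: Two-sided p-value from the t-distribution with 9 df = 0.076652.
Step 6: alpha = 0.05. fail to reject H0.

rho = 0.5545, p = 0.076652, fail to reject H0 at alpha = 0.05.


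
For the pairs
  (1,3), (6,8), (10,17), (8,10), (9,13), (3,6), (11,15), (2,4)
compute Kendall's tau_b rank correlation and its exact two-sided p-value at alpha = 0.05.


Step 1: Enumerate the 28 unordered pairs (i,j) with i<j and classify each by sign(x_j-x_i) * sign(y_j-y_i).
  (1,2):dx=+5,dy=+5->C; (1,3):dx=+9,dy=+14->C; (1,4):dx=+7,dy=+7->C; (1,5):dx=+8,dy=+10->C
  (1,6):dx=+2,dy=+3->C; (1,7):dx=+10,dy=+12->C; (1,8):dx=+1,dy=+1->C; (2,3):dx=+4,dy=+9->C
  (2,4):dx=+2,dy=+2->C; (2,5):dx=+3,dy=+5->C; (2,6):dx=-3,dy=-2->C; (2,7):dx=+5,dy=+7->C
  (2,8):dx=-4,dy=-4->C; (3,4):dx=-2,dy=-7->C; (3,5):dx=-1,dy=-4->C; (3,6):dx=-7,dy=-11->C
  (3,7):dx=+1,dy=-2->D; (3,8):dx=-8,dy=-13->C; (4,5):dx=+1,dy=+3->C; (4,6):dx=-5,dy=-4->C
  (4,7):dx=+3,dy=+5->C; (4,8):dx=-6,dy=-6->C; (5,6):dx=-6,dy=-7->C; (5,7):dx=+2,dy=+2->C
  (5,8):dx=-7,dy=-9->C; (6,7):dx=+8,dy=+9->C; (6,8):dx=-1,dy=-2->C; (7,8):dx=-9,dy=-11->C
Step 2: C = 27, D = 1, total pairs = 28.
Step 3: tau = (C - D)/(n(n-1)/2) = (27 - 1)/28 = 0.928571.
Step 4: Exact two-sided p-value (enumerate n! = 40320 permutations of y under H0): p = 0.000397.
Step 5: alpha = 0.05. reject H0.

tau_b = 0.9286 (C=27, D=1), p = 0.000397, reject H0.


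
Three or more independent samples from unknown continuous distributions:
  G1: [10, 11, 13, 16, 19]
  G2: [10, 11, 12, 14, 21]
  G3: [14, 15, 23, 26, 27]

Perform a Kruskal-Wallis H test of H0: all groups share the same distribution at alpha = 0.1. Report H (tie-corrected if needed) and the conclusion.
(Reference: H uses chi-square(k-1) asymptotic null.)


Step 1: Combine all N = 15 observations and assign midranks.
sorted (value, group, rank): (10,G1,1.5), (10,G2,1.5), (11,G1,3.5), (11,G2,3.5), (12,G2,5), (13,G1,6), (14,G2,7.5), (14,G3,7.5), (15,G3,9), (16,G1,10), (19,G1,11), (21,G2,12), (23,G3,13), (26,G3,14), (27,G3,15)
Step 2: Sum ranks within each group.
R_1 = 32 (n_1 = 5)
R_2 = 29.5 (n_2 = 5)
R_3 = 58.5 (n_3 = 5)
Step 3: H = 12/(N(N+1)) * sum(R_i^2/n_i) - 3(N+1)
     = 12/(15*16) * (32^2/5 + 29.5^2/5 + 58.5^2/5) - 3*16
     = 0.050000 * 1063.3 - 48
     = 5.165000.
Step 4: Ties present; correction factor C = 1 - 18/(15^3 - 15) = 0.994643. Corrected H = 5.165000 / 0.994643 = 5.192819.
Step 5: Under H0, H ~ chi^2(2); p-value = 0.074541.
Step 6: alpha = 0.1. reject H0.

H = 5.1928, df = 2, p = 0.074541, reject H0.


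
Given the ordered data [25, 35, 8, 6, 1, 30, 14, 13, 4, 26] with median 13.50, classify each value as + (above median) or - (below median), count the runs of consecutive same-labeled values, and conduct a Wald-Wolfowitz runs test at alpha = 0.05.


Step 1: Compute median = 13.50; label A = above, B = below.
Labels in order: AABBBAABBA  (n_A = 5, n_B = 5)
Step 2: Count runs R = 5.
Step 3: Under H0 (random ordering), E[R] = 2*n_A*n_B/(n_A+n_B) + 1 = 2*5*5/10 + 1 = 6.0000.
        Var[R] = 2*n_A*n_B*(2*n_A*n_B - n_A - n_B) / ((n_A+n_B)^2 * (n_A+n_B-1)) = 2000/900 = 2.2222.
        SD[R] = 1.4907.
Step 4: Continuity-corrected z = (R + 0.5 - E[R]) / SD[R] = (5 + 0.5 - 6.0000) / 1.4907 = -0.3354.
Step 5: Two-sided p-value via normal approximation = 2*(1 - Phi(|z|)) = 0.737316.
Step 6: alpha = 0.05. fail to reject H0.

R = 5, z = -0.3354, p = 0.737316, fail to reject H0.


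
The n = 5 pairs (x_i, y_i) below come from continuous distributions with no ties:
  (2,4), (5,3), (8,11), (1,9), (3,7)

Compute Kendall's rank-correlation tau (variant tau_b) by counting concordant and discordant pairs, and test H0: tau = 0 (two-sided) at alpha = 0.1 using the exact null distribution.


Step 1: Enumerate the 10 unordered pairs (i,j) with i<j and classify each by sign(x_j-x_i) * sign(y_j-y_i).
  (1,2):dx=+3,dy=-1->D; (1,3):dx=+6,dy=+7->C; (1,4):dx=-1,dy=+5->D; (1,5):dx=+1,dy=+3->C
  (2,3):dx=+3,dy=+8->C; (2,4):dx=-4,dy=+6->D; (2,5):dx=-2,dy=+4->D; (3,4):dx=-7,dy=-2->C
  (3,5):dx=-5,dy=-4->C; (4,5):dx=+2,dy=-2->D
Step 2: C = 5, D = 5, total pairs = 10.
Step 3: tau = (C - D)/(n(n-1)/2) = (5 - 5)/10 = 0.000000.
Step 4: Exact two-sided p-value (enumerate n! = 120 permutations of y under H0): p = 1.000000.
Step 5: alpha = 0.1. fail to reject H0.

tau_b = 0.0000 (C=5, D=5), p = 1.000000, fail to reject H0.


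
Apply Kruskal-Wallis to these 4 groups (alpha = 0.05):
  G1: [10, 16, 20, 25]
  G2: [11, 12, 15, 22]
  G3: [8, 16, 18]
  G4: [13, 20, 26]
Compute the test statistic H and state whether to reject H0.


Step 1: Combine all N = 14 observations and assign midranks.
sorted (value, group, rank): (8,G3,1), (10,G1,2), (11,G2,3), (12,G2,4), (13,G4,5), (15,G2,6), (16,G1,7.5), (16,G3,7.5), (18,G3,9), (20,G1,10.5), (20,G4,10.5), (22,G2,12), (25,G1,13), (26,G4,14)
Step 2: Sum ranks within each group.
R_1 = 33 (n_1 = 4)
R_2 = 25 (n_2 = 4)
R_3 = 17.5 (n_3 = 3)
R_4 = 29.5 (n_4 = 3)
Step 3: H = 12/(N(N+1)) * sum(R_i^2/n_i) - 3(N+1)
     = 12/(14*15) * (33^2/4 + 25^2/4 + 17.5^2/3 + 29.5^2/3) - 3*15
     = 0.057143 * 820.667 - 45
     = 1.895238.
Step 4: Ties present; correction factor C = 1 - 12/(14^3 - 14) = 0.995604. Corrected H = 1.895238 / 0.995604 = 1.903606.
Step 5: Under H0, H ~ chi^2(3); p-value = 0.592653.
Step 6: alpha = 0.05. fail to reject H0.

H = 1.9036, df = 3, p = 0.592653, fail to reject H0.


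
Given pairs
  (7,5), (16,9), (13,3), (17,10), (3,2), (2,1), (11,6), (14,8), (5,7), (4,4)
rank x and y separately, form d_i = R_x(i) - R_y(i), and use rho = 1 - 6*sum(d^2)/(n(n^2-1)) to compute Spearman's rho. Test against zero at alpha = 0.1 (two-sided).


Step 1: Rank x and y separately (midranks; no ties here).
rank(x): 7->5, 16->9, 13->7, 17->10, 3->2, 2->1, 11->6, 14->8, 5->4, 4->3
rank(y): 5->5, 9->9, 3->3, 10->10, 2->2, 1->1, 6->6, 8->8, 7->7, 4->4
Step 2: d_i = R_x(i) - R_y(i); compute d_i^2.
  (5-5)^2=0, (9-9)^2=0, (7-3)^2=16, (10-10)^2=0, (2-2)^2=0, (1-1)^2=0, (6-6)^2=0, (8-8)^2=0, (4-7)^2=9, (3-4)^2=1
sum(d^2) = 26.
Step 3: rho = 1 - 6*26 / (10*(10^2 - 1)) = 1 - 156/990 = 0.842424.
Step 4: Under H0, t = rho * sqrt((n-2)/(1-rho^2)) = 4.4222 ~ t(8).
Step 5: Two-sided p-value from the t-distribution with 8 df = 0.002220.
Step 6: alpha = 0.1. reject H0.

rho = 0.8424, p = 0.002220, reject H0 at alpha = 0.1.


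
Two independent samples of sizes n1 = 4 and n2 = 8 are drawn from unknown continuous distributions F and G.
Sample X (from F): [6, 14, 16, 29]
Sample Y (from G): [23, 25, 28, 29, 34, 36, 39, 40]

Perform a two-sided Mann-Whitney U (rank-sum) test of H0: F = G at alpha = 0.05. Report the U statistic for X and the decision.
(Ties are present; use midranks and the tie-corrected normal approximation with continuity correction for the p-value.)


Step 1: Combine and sort all 12 observations; assign midranks.
sorted (value, group): (6,X), (14,X), (16,X), (23,Y), (25,Y), (28,Y), (29,X), (29,Y), (34,Y), (36,Y), (39,Y), (40,Y)
ranks: 6->1, 14->2, 16->3, 23->4, 25->5, 28->6, 29->7.5, 29->7.5, 34->9, 36->10, 39->11, 40->12
Step 2: Rank sum for X: R1 = 1 + 2 + 3 + 7.5 = 13.5.
Step 3: U_X = R1 - n1(n1+1)/2 = 13.5 - 4*5/2 = 13.5 - 10 = 3.5.
       U_Y = n1*n2 - U_X = 32 - 3.5 = 28.5.
Step 4: Ties are present, so use the tie-corrected normal approximation (with continuity correction) for the p-value.
Step 5: p-value = 0.041184; compare to alpha = 0.05. reject H0.

U_X = 3.5, p = 0.041184, reject H0 at alpha = 0.05.


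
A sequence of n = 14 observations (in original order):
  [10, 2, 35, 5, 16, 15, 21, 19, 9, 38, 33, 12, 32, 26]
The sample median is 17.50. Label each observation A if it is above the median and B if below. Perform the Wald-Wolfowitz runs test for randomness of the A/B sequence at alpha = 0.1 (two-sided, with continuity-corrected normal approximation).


Step 1: Compute median = 17.50; label A = above, B = below.
Labels in order: BBABBBAABAABAA  (n_A = 7, n_B = 7)
Step 2: Count runs R = 8.
Step 3: Under H0 (random ordering), E[R] = 2*n_A*n_B/(n_A+n_B) + 1 = 2*7*7/14 + 1 = 8.0000.
        Var[R] = 2*n_A*n_B*(2*n_A*n_B - n_A - n_B) / ((n_A+n_B)^2 * (n_A+n_B-1)) = 8232/2548 = 3.2308.
        SD[R] = 1.7974.
Step 4: R = E[R], so z = 0 with no continuity correction.
Step 5: Two-sided p-value via normal approximation = 2*(1 - Phi(|z|)) = 1.000000.
Step 6: alpha = 0.1. fail to reject H0.

R = 8, z = 0.0000, p = 1.000000, fail to reject H0.


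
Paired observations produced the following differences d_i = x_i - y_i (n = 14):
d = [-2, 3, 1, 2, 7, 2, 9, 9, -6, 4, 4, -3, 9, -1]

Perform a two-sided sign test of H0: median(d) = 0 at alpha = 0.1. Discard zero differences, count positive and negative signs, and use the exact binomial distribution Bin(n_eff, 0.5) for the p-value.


Step 1: Discard zero differences. Original n = 14; n_eff = number of nonzero differences = 14.
Nonzero differences (with sign): -2, +3, +1, +2, +7, +2, +9, +9, -6, +4, +4, -3, +9, -1
Step 2: Count signs: positive = 10, negative = 4.
Step 3: Under H0: P(positive) = 0.5, so the number of positives S ~ Bin(14, 0.5).
Step 4: Two-sided exact p-value = sum of Bin(14,0.5) probabilities at or below the observed probability = 0.179565.
Step 5: alpha = 0.1. fail to reject H0.

n_eff = 14, pos = 10, neg = 4, p = 0.179565, fail to reject H0.


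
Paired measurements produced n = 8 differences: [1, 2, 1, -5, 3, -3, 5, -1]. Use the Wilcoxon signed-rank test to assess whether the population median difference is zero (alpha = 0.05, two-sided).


Step 1: Drop any zero differences (none here) and take |d_i|.
|d| = [1, 2, 1, 5, 3, 3, 5, 1]
Step 2: Midrank |d_i| (ties get averaged ranks).
ranks: |1|->2, |2|->4, |1|->2, |5|->7.5, |3|->5.5, |3|->5.5, |5|->7.5, |1|->2
Step 3: Attach original signs; sum ranks with positive sign and with negative sign.
W+ = 2 + 4 + 2 + 5.5 + 7.5 = 21
W- = 7.5 + 5.5 + 2 = 15
(Check: W+ + W- = 36 should equal n(n+1)/2 = 36.)
Step 4: Test statistic W = min(W+, W-) = 15.
Step 5: Ties in |d|, so use the tie-corrected normal approximation.
        E[W] = n(n+1)/4 = 8*9/4 = 18.
        Tie groups: |d|=1 (t=3), |d|=3 (t=2), |d|=5 (t=2); sum(t^3 - t) = 36.
        Var[W] = n(n+1)(2n+1)/24 - sum(t^3-t)/48 = 1224/24 - 36/48 = 50.25.
        z = (W - E[W]) / sqrt(Var[W]) = (15 - 18) / 7.0887 = -0.4232.
        Two-sided p = 2*Phi(z) = 0.672144.
Step 6: alpha = 0.05. fail to reject H0.

W+ = 21, W- = 15, W = min = 15, p = 0.672144, fail to reject H0.


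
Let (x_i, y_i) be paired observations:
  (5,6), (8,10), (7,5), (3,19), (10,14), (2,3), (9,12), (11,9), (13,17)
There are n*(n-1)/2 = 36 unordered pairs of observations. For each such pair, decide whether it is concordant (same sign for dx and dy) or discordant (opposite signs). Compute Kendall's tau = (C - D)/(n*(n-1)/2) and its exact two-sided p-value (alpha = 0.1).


Step 1: Enumerate the 36 unordered pairs (i,j) with i<j and classify each by sign(x_j-x_i) * sign(y_j-y_i).
  (1,2):dx=+3,dy=+4->C; (1,3):dx=+2,dy=-1->D; (1,4):dx=-2,dy=+13->D; (1,5):dx=+5,dy=+8->C
  (1,6):dx=-3,dy=-3->C; (1,7):dx=+4,dy=+6->C; (1,8):dx=+6,dy=+3->C; (1,9):dx=+8,dy=+11->C
  (2,3):dx=-1,dy=-5->C; (2,4):dx=-5,dy=+9->D; (2,5):dx=+2,dy=+4->C; (2,6):dx=-6,dy=-7->C
  (2,7):dx=+1,dy=+2->C; (2,8):dx=+3,dy=-1->D; (2,9):dx=+5,dy=+7->C; (3,4):dx=-4,dy=+14->D
  (3,5):dx=+3,dy=+9->C; (3,6):dx=-5,dy=-2->C; (3,7):dx=+2,dy=+7->C; (3,8):dx=+4,dy=+4->C
  (3,9):dx=+6,dy=+12->C; (4,5):dx=+7,dy=-5->D; (4,6):dx=-1,dy=-16->C; (4,7):dx=+6,dy=-7->D
  (4,8):dx=+8,dy=-10->D; (4,9):dx=+10,dy=-2->D; (5,6):dx=-8,dy=-11->C; (5,7):dx=-1,dy=-2->C
  (5,8):dx=+1,dy=-5->D; (5,9):dx=+3,dy=+3->C; (6,7):dx=+7,dy=+9->C; (6,8):dx=+9,dy=+6->C
  (6,9):dx=+11,dy=+14->C; (7,8):dx=+2,dy=-3->D; (7,9):dx=+4,dy=+5->C; (8,9):dx=+2,dy=+8->C
Step 2: C = 25, D = 11, total pairs = 36.
Step 3: tau = (C - D)/(n(n-1)/2) = (25 - 11)/36 = 0.388889.
Step 4: Exact two-sided p-value (enumerate n! = 362880 permutations of y under H0): p = 0.180181.
Step 5: alpha = 0.1. fail to reject H0.

tau_b = 0.3889 (C=25, D=11), p = 0.180181, fail to reject H0.


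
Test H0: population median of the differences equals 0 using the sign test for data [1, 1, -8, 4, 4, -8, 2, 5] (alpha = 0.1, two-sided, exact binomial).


Step 1: Discard zero differences. Original n = 8; n_eff = number of nonzero differences = 8.
Nonzero differences (with sign): +1, +1, -8, +4, +4, -8, +2, +5
Step 2: Count signs: positive = 6, negative = 2.
Step 3: Under H0: P(positive) = 0.5, so the number of positives S ~ Bin(8, 0.5).
Step 4: Two-sided exact p-value = sum of Bin(8,0.5) probabilities at or below the observed probability = 0.289062.
Step 5: alpha = 0.1. fail to reject H0.

n_eff = 8, pos = 6, neg = 2, p = 0.289062, fail to reject H0.


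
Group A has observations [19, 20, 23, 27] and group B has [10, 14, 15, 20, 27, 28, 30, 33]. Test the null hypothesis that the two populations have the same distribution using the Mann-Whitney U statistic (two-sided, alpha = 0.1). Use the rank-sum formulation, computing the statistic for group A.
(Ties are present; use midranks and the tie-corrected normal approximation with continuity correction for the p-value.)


Step 1: Combine and sort all 12 observations; assign midranks.
sorted (value, group): (10,Y), (14,Y), (15,Y), (19,X), (20,X), (20,Y), (23,X), (27,X), (27,Y), (28,Y), (30,Y), (33,Y)
ranks: 10->1, 14->2, 15->3, 19->4, 20->5.5, 20->5.5, 23->7, 27->8.5, 27->8.5, 28->10, 30->11, 33->12
Step 2: Rank sum for X: R1 = 4 + 5.5 + 7 + 8.5 = 25.
Step 3: U_X = R1 - n1(n1+1)/2 = 25 - 4*5/2 = 25 - 10 = 15.
       U_Y = n1*n2 - U_X = 32 - 15 = 17.
Step 4: Ties are present, so use the tie-corrected normal approximation (with continuity correction) for the p-value.
Step 5: p-value = 0.932087; compare to alpha = 0.1. fail to reject H0.

U_X = 15, p = 0.932087, fail to reject H0 at alpha = 0.1.
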